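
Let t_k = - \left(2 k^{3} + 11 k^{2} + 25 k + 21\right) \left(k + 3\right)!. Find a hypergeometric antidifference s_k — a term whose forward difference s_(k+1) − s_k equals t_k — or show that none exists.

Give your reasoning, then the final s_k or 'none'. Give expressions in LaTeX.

The ratio is (2*k**4 + 25*k**3 + 121*k**2 + 271*k + 236)/(2*k**3 + 11*k**2 + 25*k + 21).
Normal form (A,B,C) = (k + 4, 1, k**3 + 11*k**2/2 + 25*k/2 + 21/2).
Solve (k + 4)·f(k+1) − (1)·f(k) = k**3 + 11*k**2/2 + 25*k/2 + 21/2.
Degrees (1,0,3) ⇒ d ≤ 2.
A polynomial solution: f(k) = (2*k**2 + k + 3)/2.
Get s_k = R·t_k = -(2*k**2 + k + 3)*factorial(k + 3) with R(k) = B(k−1)f(k)/C(k) = (2*k**2 + k + 3)/(2*k**3 + 11*k**2 + 25*k + 21).
Check: Δs_k = -(2*k**3 + 11*k**2 + 25*k + 21)*factorial(k + 3). ✓

s_k = - \left(2 k^{2} + k + 3\right) \left(k + 3\right)!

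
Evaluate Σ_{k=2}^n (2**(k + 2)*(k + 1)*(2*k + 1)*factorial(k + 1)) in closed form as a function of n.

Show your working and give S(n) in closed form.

r(k) = (k + 2)**2*(4*k + 6)/((k + 1)*(2*k + 1)) after simplifying.
Factor: A=2*k + 4; B=1; C=k**2 + 3*k/2 + 1/2.
Need (2*k + 4)·f(k+1) − (1)·f(k) = k**2 + 3*k/2 + 1/2.
Bound: deg f ≤ 1.
Coefficient equations give f(k) = (k - 1)/2.
Certificate R = B(k−1)f/C = (k - 1)/((k + 1)*(2*k + 1)) gives s_k = 2**(k + 2)*(k - 1)*factorial(k + 1).
Verify: 2**(k + 2)*(k + 1)*(2*k + 1)*factorial(k + 1) matches t_k.
Evaluate: s_(n+1) = 2**(n + 3)*n*factorial(n + 2); subtract s_(2) = 96 ⇒ S(n) = 8*2**n*n*factorial(n + 2) - 96.

S(n) = 8*2**n*n*factorial(n + 2) - 96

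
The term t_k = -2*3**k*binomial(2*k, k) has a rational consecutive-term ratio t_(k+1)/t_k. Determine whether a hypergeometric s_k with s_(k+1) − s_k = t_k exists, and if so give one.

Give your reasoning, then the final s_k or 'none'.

Step 1: r(k) = 6*(2*k + 1)/(k + 1).
Gosper form: A/B · C(k+1)/C(k) with A=12*k + 6, B=k + 1, C=1.
Key eq: (12*k + 6)·f(k+1) = (k)·f(k) + (1).
Bound: deg f ≤ -1.
d = -1 < 0 ⇒ no nonzero polynomial f; not summable.

none (Gosper's algorithm certifies no s_k)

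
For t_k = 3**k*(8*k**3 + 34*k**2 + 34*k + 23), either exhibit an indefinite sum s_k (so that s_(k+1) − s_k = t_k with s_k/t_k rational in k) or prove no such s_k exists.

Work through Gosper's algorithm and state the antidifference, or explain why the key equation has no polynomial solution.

Step 1: r(k) = 3*(8*k**3 + 58*k**2 + 126*k + 99)/(8*k**3 + 34*k**2 + 34*k + 23).
A = 3, B = 1, C = k**3 + 17*k**2/4 + 17*k/4 + 23/8.
Solve (3)·f(k+1) − (1)·f(k) = k**3 + 17*k**2/4 + 17*k/4 + 23/8.
From deg A=0, deg B=0, deg C=3: d=3.
Solve for f: f(k) = (4*k**3 - k**2 + 2*k + 4)/8 (degree 3 ≤ 3).
Certificate R = B(k−1)f/C = (4*k**3 - k**2 + 2*k + 4)/(8*k**3 + 34*k**2 + 34*k + 23) gives s_k = 3**k*(4*k**3 - k**2 + 2*k + 4).
Check: Δs_k = 3**k*(8*k**3 + 34*k**2 + 34*k + 23). ✓

s_k = 3**k*(4*k**3 - k**2 + 2*k + 4)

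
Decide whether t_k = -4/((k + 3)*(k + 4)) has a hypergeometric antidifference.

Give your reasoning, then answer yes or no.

Yes. s_k = -4*k/(3*k + 9).

Step 1: r(k) = (k + 3)/(k + 5).
So A=k + 3 and B=k + 5, with C=1.
Set up (k + 3)·f(k+1) − (k + 4)·f(k) − (1) = 0.
deg f ≤ 1 (via 1,1,0).
Match coefficients ⇒ f(k) = k/3.
So s_k = (B(k−1)f/C)·t_k = (k*(k + 4)/3)·t_k = -4*k/(3*k + 9).
s_(k+1) − s_k = -4/(k**2 + 7*k + 12) = t_k.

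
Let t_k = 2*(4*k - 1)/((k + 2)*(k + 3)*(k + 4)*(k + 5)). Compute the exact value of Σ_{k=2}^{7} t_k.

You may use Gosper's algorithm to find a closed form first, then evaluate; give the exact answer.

Σ = 19/330

Step 1: r(k) = (k + 2)*(4*k + 3)/((k + 6)*(4*k - 1)).
Take A(k)=k + 2, B(k)=k + 6, C(k)=k - 1/4.
Set up (k + 2)·f(k+1) − (k + 5)·f(k) − (k - 1/4) = 0.
Degrees (1,1,1) ⇒ d ≤ 3.
Solve for f: f(k) = k*(k - 2)*(k + 11)/96 (degree 3 ≤ 3).
Then R = B(k−1)f/C = k*(k - 2)*(k + 5)*(k + 11)/(24*(4*k - 1)), so s_k = R(k)·t_k = k*(k**2 + 9*k - 22)/(12*(k + 2)*(k + 3)*(k + 4)).
Check: Δs_k = 2*(4*k - 1)/(k**4 + 14*k**3 + 71*k**2 + 154*k + 120). ✓
Evaluate s at k=8 and k=2: 19/330 and 0; difference 19/330.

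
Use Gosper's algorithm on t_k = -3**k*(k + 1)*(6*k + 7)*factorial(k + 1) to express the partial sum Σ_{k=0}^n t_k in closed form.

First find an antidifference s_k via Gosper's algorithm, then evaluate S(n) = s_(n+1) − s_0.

S(n) = -6*3**n*n*factorial(n + 2) - 3*3**n*factorial(n + 2) - 1

t_(k+1)/t_k = (k + 2)**2*(18*k + 39)/((k + 1)*(6*k + 7)).
Factor: A=3*k + 6; B=1; C=k**2 + 13*k/6 + 7/6.
Need (3*k + 6)·f(k+1) − (1)·f(k) = k**2 + 13*k/6 + 7/6.
Degrees (1,0,2) ⇒ d ≤ 1.
Solving with deg f ≤ 1: f(k) = (2*k - 1)/6.
Certificate R = B(k−1)f/C = (2*k - 1)/((k + 1)*(6*k + 7)) gives s_k = -3**k*(2*k - 1)*factorial(k + 1).
s_(k+1) − s_k = -3**k*(k + 1)*(6*k + 7)*factorial(k + 1) = t_k.
Σ_(k=0)^n t_k = s_(n+1) − s_(0) = (-3**(n + 1)*(2*n + 1)*factorial(n + 2)) − (1), i.e. -6*3**n*n*factorial(n + 2) - 3*3**n*factorial(n + 2) - 1.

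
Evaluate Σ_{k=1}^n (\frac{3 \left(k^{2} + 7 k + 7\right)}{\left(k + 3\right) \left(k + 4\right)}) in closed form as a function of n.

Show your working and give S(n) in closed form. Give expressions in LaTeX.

The ratio is (k + 3)*(7*k + (k + 1)**2 + 14)/((k + 5)*(k**2 + 7*k + 7)).
A = k + 3, B = k + 5, C = k**2 + 7*k + 7.
f must satisfy (k + 3)·f(k+1) − (k + 4)·f(k) = k**2 + 7*k + 7.
From deg A=1, deg B=1, deg C=2: d=2.
A polynomial solution: f(k) = k*(3*k + 4)/3.
So s_k = (B(k−1)f/C)·t_k = (k*(k + 4)*(3*k + 4)/(3*(k**2 + 7*k + 7)))·t_k = k*(3*k + 4)/(k + 3).
Check: Δs_k = 3*(k**2 + 7*k + 7)/(k**2 + 7*k + 12). ✓
Telescope: S(n) = s_(n+1) − s_(1) = (3*n**2 + 10*n + 7)/(n + 4) − (7/4) = 3*n*(4*n + 11)/(4*(n + 4)).

S(n) = \frac{3 n \left(4 n + 11\right)}{4 \left(n + 4\right)}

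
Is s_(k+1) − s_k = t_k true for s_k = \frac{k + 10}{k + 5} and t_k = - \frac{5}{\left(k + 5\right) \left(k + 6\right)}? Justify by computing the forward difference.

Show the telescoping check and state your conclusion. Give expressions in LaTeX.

Valid: the claim telescopes to t_k.

s_(k+1) = (k + 11)/(k + 6)
s_(k+1) − s_k = -5/(k**2 + 11*k + 30)
(s_(k+1) − s_k) − t_k = 0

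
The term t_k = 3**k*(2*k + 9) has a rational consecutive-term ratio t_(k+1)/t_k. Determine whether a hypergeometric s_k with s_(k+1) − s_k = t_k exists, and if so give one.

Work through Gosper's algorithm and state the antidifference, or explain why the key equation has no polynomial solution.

s_k = 3**k*(k + 3)

Compute t_(k+1)/t_k: get 3*(2*k + 11)/(2*k + 9).
A = 3, B = 1, C = k + 9/2.
Set up (3)·f(k+1) − (1)·f(k) − (k + 9/2) = 0.
From deg A=0, deg B=0, deg C=1: d=1.
Solve for f: f(k) = (k + 3)/2 (degree 1 ≤ 1).
Certificate R = B(k−1)f/C = (k + 3)/(2*k + 9) gives s_k = 3**k*(k + 3).
Δs = 3**k*(2*k + 9), as required.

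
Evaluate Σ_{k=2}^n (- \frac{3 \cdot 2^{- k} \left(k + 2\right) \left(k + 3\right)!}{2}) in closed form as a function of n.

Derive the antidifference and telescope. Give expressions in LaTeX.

t_(k+1)/t_k = (k + 3)*(k + 4)/(2*(k + 2)).
Factor: A=k/2 + 2; B=1; C=k + 2.
Need (k/2 + 2)·f(k+1) − (1)·f(k) = k + 2.
Degrees (1,0,1) ⇒ d ≤ 0.
Solving with deg f ≤ 0: f(k) = 2.
So s_k = (B(k−1)f/C)·t_k = (2/(k + 2))·t_k = -3*factorial(k + 3)/2**k.
Check: Δs_k = -3*(k + 2)*factorial(k + 3)/(2*2**k). ✓
Telescope: S(n) = s_(n+1) − s_(2) = -3*2**(-n - 1)*factorial(n + 4) − (-90) = 90 - 3*factorial(n + 4)/(2*2**n).

S(n) = 90 - \frac{3 \cdot 2^{- n} \left(n + 4\right)!}{2}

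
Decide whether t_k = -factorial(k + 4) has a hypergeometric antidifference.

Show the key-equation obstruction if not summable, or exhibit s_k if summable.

t_(k+1)/t_k = k + 5.
A = k + 5, B = 1, C = 1.
Set up (k + 5)·f(k+1) − (1)·f(k) − (1) = 0.
deg f ≤ -1 (via 1,0,0).
Negative degree bound (-1): no f exists, t_k not Gosper-summable.

No — t_k has no hypergeometric antidifference.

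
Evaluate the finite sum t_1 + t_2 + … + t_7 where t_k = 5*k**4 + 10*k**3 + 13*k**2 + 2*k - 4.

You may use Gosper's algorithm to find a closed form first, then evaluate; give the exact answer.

Σ = 33068

r(k) = (5*k**4 + 30*k**3 + 73*k**2 + 78*k + 26)/(5*k**4 + 10*k**3 + 13*k**2 + 2*k - 4) after simplifying.
Normal form (A,B,C) = (1, 1, k**4 + 2*k**3 + 13*k**2/5 + 2*k/5 - 4/5).
Key eq: (1)·f(k+1) = (1)·f(k) + (k**4 + 2*k**3 + 13*k**2/5 + 2*k/5 - 4/5).
Bound: deg f ≤ 5.
Match coefficients ⇒ f(k) = k*(k**4 + k**2 - 3*k - 3)/5.
R(k) = B(k−1)·f(k)/C(k) = k*(k**4 + k**2 - 3*k - 3)/(5*k**4 + 10*k**3 + 13*k**2 + 2*k - 4); s_k = R·t_k = k*(k**4 + k**2 - 3*k - 3).
s_(k+1) − s_k = 5*k**4 + 10*k**3 + 13*k**2 + 2*k - 4 = t_k.
Telescoping: Σ = s_(8) − s_(1) = 33064 − (-4) = 33068.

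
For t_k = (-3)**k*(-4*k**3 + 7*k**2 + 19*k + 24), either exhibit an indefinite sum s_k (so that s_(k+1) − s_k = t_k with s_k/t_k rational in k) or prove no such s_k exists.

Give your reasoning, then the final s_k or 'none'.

r(k) = 3*(-4*k**3 - 5*k**2 + 21*k + 46)/(4*k**3 - 7*k**2 - 19*k - 24) after simplifying.
So A=-3 and B=1, with C=k**3 - 7*k**2/4 - 19*k/4 - 6.
f must satisfy (-3)·f(k+1) − (1)·f(k) = k**3 - 7*k**2/4 - 19*k/4 - 6.
Bound: deg f ≤ 3.
Match coefficients ⇒ f(k) = -(k**3 - 4*k**2 - k - 3)/4.
Certificate R = B(k−1)f/C = -(k**3 - 4*k**2 - k - 3)/(4*k**3 - 7*k**2 - 19*k - 24) gives s_k = (-3)**k*(k**3 - 4*k**2 - k - 3).
Check: Δs_k = (-3)**k*(-4*k**3 + 7*k**2 + 19*k + 24). ✓

s_k = (-3)**k*(k**3 - 4*k**2 - k - 3)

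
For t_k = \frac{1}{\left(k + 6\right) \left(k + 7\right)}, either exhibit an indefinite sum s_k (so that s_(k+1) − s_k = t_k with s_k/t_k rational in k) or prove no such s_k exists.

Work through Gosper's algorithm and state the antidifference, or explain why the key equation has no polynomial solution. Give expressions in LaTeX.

Compute t_(k+1)/t_k: get (k + 6)/(k + 8).
Take A(k)=k + 6, B(k)=k + 8, C(k)=1.
Set up (k + 6)·f(k+1) − (k + 7)·f(k) − (1) = 0.
Bound: deg f ≤ 1.
Solving with deg f ≤ 1: f(k) = k/6.
Then R = B(k−1)f/C = k*(k + 7)/6, so s_k = R(k)·t_k = k/(6*(k + 6)).
s_(k+1) − s_k = 1/(k**2 + 13*k + 42) = t_k.

s_k = \frac{k}{6 \left(k + 6\right)}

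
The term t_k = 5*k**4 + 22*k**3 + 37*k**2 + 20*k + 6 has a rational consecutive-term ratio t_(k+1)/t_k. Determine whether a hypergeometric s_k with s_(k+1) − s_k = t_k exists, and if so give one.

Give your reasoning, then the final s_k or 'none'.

s_k = k*(k**4 + 3*k**3 + 3*k**2 - 3*k + 2)

The ratio is (5*k**4 + 42*k**3 + 133*k**2 + 180*k + 90)/(5*k**4 + 22*k**3 + 37*k**2 + 20*k + 6).
Factor: A=1; B=1; C=k**4 + 22*k**3/5 + 37*k**2/5 + 4*k + 6/5.
Need (1)·f(k+1) − (1)·f(k) = k**4 + 22*k**3/5 + 37*k**2/5 + 4*k + 6/5.
From deg A=0, deg B=0, deg C=4: d=5.
Match coefficients ⇒ f(k) = k*(k**4 + 3*k**3 + 3*k**2 - 3*k + 2)/5.
Get s_k = R·t_k = k*(k**4 + 3*k**3 + 3*k**2 - 3*k + 2) with R(k) = B(k−1)f(k)/C(k) = k*(k**4 + 3*k**3 + 3*k**2 - 3*k + 2)/(5*k**4 + 22*k**3 + 37*k**2 + 20*k + 6).
Δs = 5*k**4 + 22*k**3 + 37*k**2 + 20*k + 6, as required.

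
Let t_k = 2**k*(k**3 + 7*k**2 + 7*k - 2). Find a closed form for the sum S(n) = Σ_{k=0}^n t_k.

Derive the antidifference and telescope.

The ratio is 2*(k**3 + 10*k**2 + 24*k + 13)/(k**3 + 7*k**2 + 7*k - 2).
Take A(k)=2, B(k)=1, C(k)=k**3 + 7*k**2 + 7*k - 2.
Solve (2)·f(k+1) − (1)·f(k) = k**3 + 7*k**2 + 7*k - 2.
Bound: deg f ≤ 3.
Solving with deg f ≤ 3: f(k) = k*(k**2 + k - 3).
Then R = B(k−1)f/C = k*(k**2 + k - 3)/(k**3 + 7*k**2 + 7*k - 2), so s_k = R(k)·t_k = 2**k*k*(k**2 + k - 3).
Δs = 2**k*(k**3 + 7*k**2 + 7*k - 2), as required.
Evaluate: s_(n+1) = 2**(n + 1)*(n**3 + 4*n**2 + 2*n - 1); subtract s_(0) = 0 ⇒ S(n) = 2**(n + 1)*(n**3 + 4*n**2 + 2*n - 1).

S(n) = 2**(n + 1)*(n**3 + 4*n**2 + 2*n - 1)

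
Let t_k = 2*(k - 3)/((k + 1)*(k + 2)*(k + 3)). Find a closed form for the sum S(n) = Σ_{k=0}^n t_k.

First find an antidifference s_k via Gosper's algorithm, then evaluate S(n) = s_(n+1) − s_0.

S(n) = (-n**2 - 7*n - 6)/(n**2 + 5*n + 6)

Ratio r(k) = (k - 2)*(k + 1)/((k - 3)*(k + 4)).
A = k + 1, B = k + 4, C = k - 3.
Solve (k + 1)·f(k+1) − (k + 3)·f(k) = k - 3.
Bound: deg f ≤ 2.
Solve for f: f(k) = -k*(k + 5)/2 (degree 2 ≤ 2).
Then R = B(k−1)f/C = -k*(k + 3)*(k + 5)/(2*(k - 3)), so s_k = R(k)·t_k = k*(-k - 5)/((k + 1)*(k + 2)).
Δs = 2*(k - 3)/(k**3 + 6*k**2 + 11*k + 6), as required.
s_(n+1) = (-n**2 - 7*n - 6)/(n**2 + 5*n + 6) and s_(0) = 0, so S(n) = (-n**2 - 7*n - 6)/(n**2 + 5*n + 6).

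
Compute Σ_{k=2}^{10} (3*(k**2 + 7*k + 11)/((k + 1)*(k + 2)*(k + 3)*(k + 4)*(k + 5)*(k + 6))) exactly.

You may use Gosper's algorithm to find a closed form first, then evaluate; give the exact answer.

r(k) = (k + 1)*(7*k + (k + 1)**2 + 18)/((k + 7)*(k**2 + 7*k + 11)) after simplifying.
A = k + 1, B = k + 7, C = k**2 + 7*k + 11.
Need (k + 1)·f(k+1) − (k + 6)·f(k) = k**2 + 7*k + 11.
Bound: deg f ≤ 5.
Match coefficients ⇒ f(k) = k*(k + 2)*(k + 4)*(k**2 + 9*k + 23)/45.
Then R = B(k−1)f/C = k*(k + 2)*(k + 4)*(k + 6)*(k**2 + 9*k + 23)/(45*(k**2 + 7*k + 11)), so s_k = R(k)·t_k = k*(k**2 + 9*k + 23)/(15*(k**3 + 9*k**2 + 23*k + 15)).
Verify: 3*(k**2 + 7*k + 11)/(k**6 + 21*k**5 + 175*k**4 + 735*k**3 + 1624*k**2 + 1764*k + 720) matches t_k.
Evaluate s at k=11 and k=2: 297/4480 and 2/35; difference 41/4480.

Σ = 41/4480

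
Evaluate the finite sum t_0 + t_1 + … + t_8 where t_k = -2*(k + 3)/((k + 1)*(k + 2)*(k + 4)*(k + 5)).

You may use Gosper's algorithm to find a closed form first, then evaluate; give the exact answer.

Σ = -63/260

The ratio is (k + 1)*(k + 4)**2/((k + 3)**2*(k + 6)).
A = k + 1, B = k + 6, C = k**2 + 6*k + 9.
Key eq: (k + 1)·f(k+1) = (k + 5)·f(k) + (k**2 + 6*k + 9).
deg f ≤ 4 (via 1,1,2).
Coefficient equations give f(k) = k*(k + 2)*(k + 3)*(k + 5)/8.
R(k) = B(k−1)·f(k)/C(k) = k*(k + 2)*(k + 5)**2/(8*(k + 3)); s_k = R·t_k = k*(-k - 5)/(4*(k**2 + 5*k + 4)).
Δs = 2*(-k - 3)/(k**4 + 12*k**3 + 49*k**2 + 78*k + 40), as required.
Telescoping: Σ = s_(9) − s_(0) = -63/260 − (0) = -63/260.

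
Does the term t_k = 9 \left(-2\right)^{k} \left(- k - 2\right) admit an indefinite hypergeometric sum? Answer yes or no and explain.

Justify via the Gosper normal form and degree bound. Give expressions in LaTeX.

Yes. s_k = \left(-2\right)^{k} \left(3 k + 4\right).

Compute t_(k+1)/t_k: get 2*(-k - 3)/(k + 2).
Normal form (A,B,C) = (-2, 1, k + 2).
Key eq: (-2)·f(k+1) = (1)·f(k) + (k + 2).
From deg A=0, deg B=0, deg C=1: d=1.
Solve for f: f(k) = -(3*k + 4)/9 (degree 1 ≤ 1).
R(k) = B(k−1)·f(k)/C(k) = -(3*k + 4)/(9*(k + 2)); s_k = R·t_k = (-2)**k*(3*k + 4).
s_(k+1) − s_k = 9*(-2)**k*(-k - 2) = t_k.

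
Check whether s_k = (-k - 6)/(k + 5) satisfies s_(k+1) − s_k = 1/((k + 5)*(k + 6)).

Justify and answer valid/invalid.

Valid — Δs_k = t_k.

s_(k+1) = (-k - 7)/(k + 6)
s_(k+1) − s_k = 1/(k**2 + 11*k + 30)
(s_(k+1) − s_k) − t_k = 0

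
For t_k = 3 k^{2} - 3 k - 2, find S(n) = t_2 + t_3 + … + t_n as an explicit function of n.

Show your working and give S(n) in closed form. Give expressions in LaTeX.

S(n) = n^{3} - 3 n + 2

Step 1: r(k) = (3*k**2 + 3*k - 2)/(3*k**2 - 3*k - 2).
Normal form (A,B,C) = (1, 1, k**2 - k - 2/3).
Need (1)·f(k+1) − (1)·f(k) = k**2 - k - 2/3.
d = 3 from the (0,0,2) case.
Solve for f: f(k) = k**2*(k - 3)/3 (degree 3 ≤ 3).
Then R = B(k−1)f/C = k**2*(k - 3)/(3*k**2 - 3*k - 2), so s_k = R(k)·t_k = k**2*(k - 3).
Check: Δs_k = 3*k**2 - 3*k - 2. ✓
Σ_(k=2)^n t_k = s_(n+1) − s_(2) = (n**3 - 3*n - 2) − (-4), i.e. n**3 - 3*n + 2.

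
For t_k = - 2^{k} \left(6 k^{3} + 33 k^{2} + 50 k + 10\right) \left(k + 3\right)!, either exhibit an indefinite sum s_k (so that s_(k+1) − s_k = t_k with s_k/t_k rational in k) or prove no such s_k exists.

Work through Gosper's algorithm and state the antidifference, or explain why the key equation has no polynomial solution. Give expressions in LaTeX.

s_k = - 2^{k} \left(3 k^{2} - 2\right) \left(k + 3\right)!

The ratio is 2*(6*k**4 + 75*k**3 + 338*k**2 + 635*k + 396)/(6*k**3 + 33*k**2 + 50*k + 10).
Factor: A=2*k + 8; B=1; C=k**3 + 11*k**2/2 + 25*k/3 + 5/3.
f must satisfy (2*k + 8)·f(k+1) − (1)·f(k) = k**3 + 11*k**2/2 + 25*k/3 + 5/3.
deg f ≤ 2 (via 1,0,3).
Solve for f: f(k) = (3*k**2 - 2)/6 (degree 2 ≤ 2).
Certificate R = B(k−1)f/C = (3*k**2 - 2)/(6*k**3 + 33*k**2 + 50*k + 10) gives s_k = -2**k*(3*k**2 - 2)*factorial(k + 3).
Δs = -2**k*(6*k**3 + 33*k**2 + 50*k + 10)*factorial(k + 3), as required.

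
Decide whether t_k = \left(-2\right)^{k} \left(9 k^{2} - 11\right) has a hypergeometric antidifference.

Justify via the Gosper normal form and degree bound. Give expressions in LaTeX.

Yes. s_k = \left(-2\right)^{k} \left(- 3 k^{2} + 4 k + 3\right).

Step 1: r(k) = 2*(11 - 9*(k + 1)**2)/(9*k**2 - 11).
A = -2, B = 1, C = k**2 - 11/9.
Set up (-2)·f(k+1) − (1)·f(k) − (k**2 - 11/9) = 0.
From deg A=0, deg B=0, deg C=2: d=2.
Solving with deg f ≤ 2: f(k) = -(3*k**2 - 4*k - 3)/9.
R(k) = B(k−1)·f(k)/C(k) = -(3*k**2 - 4*k - 3)/(9*k**2 - 11); s_k = R·t_k = (-2)**k*(-3*k**2 + 4*k + 3).
Verify: (-2)**k*(9*k**2 - 11) matches t_k.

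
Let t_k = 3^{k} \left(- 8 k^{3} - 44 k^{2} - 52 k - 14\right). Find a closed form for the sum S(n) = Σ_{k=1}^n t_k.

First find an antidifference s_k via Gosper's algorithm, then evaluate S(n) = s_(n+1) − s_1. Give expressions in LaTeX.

S(n) = - 12 \cdot 3^{n} n^{3} - 48 \cdot 3^{n} n^{2} - 48 \cdot 3^{n} n - 15 \cdot 3^{n} + 15

Step 1: r(k) = 3*(4*k**3 + 34*k**2 + 82*k + 59)/(4*k**3 + 22*k**2 + 26*k + 7).
Normal form (A,B,C) = (3, 1, k**3 + 11*k**2/2 + 13*k/2 + 7/4).
f must satisfy (3)·f(k+1) − (1)·f(k) = k**3 + 11*k**2/2 + 13*k/2 + 7/4.
Degrees (0,0,3) ⇒ d ≤ 3.
Solve for f: f(k) = (4*k**3 + 4*k**2 - 4*k + 1)/8 (degree 3 ≤ 3).
R(k) = B(k−1)·f(k)/C(k) = (4*k**3 + 4*k**2 - 4*k + 1)/(2*(4*k**3 + 22*k**2 + 26*k + 7)); s_k = R·t_k = 3**k*(-4*k**3 - 4*k**2 + 4*k - 1).
s_(k+1) − s_k = 3**k*(-8*k**3 - 44*k**2 - 52*k - 14) = t_k.
Evaluate: s_(n+1) = 3**(n + 1)*(-4*n**3 - 16*n**2 - 16*n - 5); subtract s_(1) = -15 ⇒ S(n) = -12*3**n*n**3 - 48*3**n*n**2 - 48*3**n*n - 15*3**n + 15.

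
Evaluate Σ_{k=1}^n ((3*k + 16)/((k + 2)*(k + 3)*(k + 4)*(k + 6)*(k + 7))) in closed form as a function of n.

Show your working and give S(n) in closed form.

t_(k+1)/t_k = (k + 2)*(k + 6)*(3*k + 19)/((k + 5)*(k + 8)*(3*k + 16)).
Normal form (A,B,C) = (k + 2, k + 8, k**2 + 31*k/3 + 80/3).
Key eq: (k + 2)·f(k+1) = (k + 7)·f(k) + (k**2 + 31*k/3 + 80/3).
d = 5 from the (1,1,2) case.
Solve for f: f(k) = k*(k + 4)*(k + 5)*(k**2 + 11*k + 36)/108 (degree 5 ≤ 5).
Get s_k = R·t_k = k*(k**2 + 11*k + 36)/(36*(k**3 + 11*k**2 + 36*k + 36)) with R(k) = B(k−1)f(k)/C(k) = k*(k + 4)*(k + 7)*(k**2 + 11*k + 36)/(36*(3*k + 16)).
s_(k+1) − s_k = (3*k + 16)/(k**5 + 22*k**4 + 185*k**3 + 740*k**2 + 1404*k + 1008) = t_k.
Telescope: S(n) = s_(n+1) − s_(1) = (n**3 + 14*n**2 + 61*n + 48)/(36*(n**3 + 14*n**2 + 61*n + 84)) − (1/63) = n*(n**2 + 14*n + 61)/(84*(n**3 + 14*n**2 + 61*n + 84)).

S(n) = n*(n**2 + 14*n + 61)/(84*(n**3 + 14*n**2 + 61*n + 84))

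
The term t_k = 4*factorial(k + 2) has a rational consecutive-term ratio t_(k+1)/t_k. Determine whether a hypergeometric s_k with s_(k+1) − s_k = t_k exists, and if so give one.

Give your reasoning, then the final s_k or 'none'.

The ratio is k + 3.
A = k + 3, B = 1, C = 1.
Key eq: (k + 3)·f(k+1) = (1)·f(k) + (1).
Bound: deg f ≤ -1.
d = -1 < 0 ⇒ no nonzero polynomial f; not summable.

none — t_k is not Gosper-summable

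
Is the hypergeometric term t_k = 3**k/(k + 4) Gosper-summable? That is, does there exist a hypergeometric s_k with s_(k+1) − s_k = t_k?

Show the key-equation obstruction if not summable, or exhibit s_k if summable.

The ratio is 3*(k + 4)/(k + 5).
So A=3*k + 12 and B=k + 5, with C=1.
Set up (3*k + 12)·f(k+1) − (k + 4)·f(k) − (1) = 0.
Bound: deg f ≤ -1.
Bound -1 < 0, so the key equation has no polynomial solution.

No — key equation has no polynomial f.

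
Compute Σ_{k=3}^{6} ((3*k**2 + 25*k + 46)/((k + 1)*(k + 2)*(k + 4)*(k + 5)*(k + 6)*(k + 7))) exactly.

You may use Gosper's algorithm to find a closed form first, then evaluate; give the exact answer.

Σ = 223/72072

Compute t_(k+1)/t_k: get (k + 1)*(k + 4)*(25*k + 3*(k + 1)**2 + 71)/((k + 3)*(k + 8)*(3*k**2 + 25*k + 46)).
Take A(k)=k + 1, B(k)=k + 8, C(k)=k**3 + 34*k**2/3 + 121*k/3 + 46.
Need (k + 1)·f(k+1) − (k + 7)·f(k) = k**3 + 34*k**2/3 + 121*k/3 + 46.
deg f ≤ 6 (via 1,1,3).
Solving with deg f ≤ 6: f(k) = k*(k + 2)*(k + 3)*(k + 5)*(k**2 + 11*k + 34)/72.
Get s_k = R·t_k = k*(k**2 + 11*k + 34)/(24*(k**3 + 11*k**2 + 34*k + 24)) with R(k) = B(k−1)f(k)/C(k) = k*(k + 2)*(k + 5)*(k + 7)*(k**2 + 11*k + 34)/(24*(3*k**2 + 25*k + 46)).
Check: Δs_k = (3*k**2 + 25*k + 46)/(k**6 + 25*k**5 + 247*k**4 + 1219*k**3 + 3112*k**2 + 3796*k + 1680). ✓
Sum = s_(7) − s_(3); s_(7) = 35/858, s_(3) = 19/504 ⇒ 223/72072.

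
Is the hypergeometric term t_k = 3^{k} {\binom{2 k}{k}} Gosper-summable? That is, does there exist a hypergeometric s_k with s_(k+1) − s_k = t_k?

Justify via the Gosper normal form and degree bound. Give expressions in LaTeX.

Step 1: r(k) = 6*(2*k + 1)/(k + 1).
So A=12*k + 6 and B=k + 1, with C=1.
f must satisfy (12*k + 6)·f(k+1) − (k)·f(k) = 1.
Degrees (1,1,0) ⇒ d ≤ -1.
Negative degree bound (-1): no f exists, t_k not Gosper-summable.

No — key equation has no polynomial f.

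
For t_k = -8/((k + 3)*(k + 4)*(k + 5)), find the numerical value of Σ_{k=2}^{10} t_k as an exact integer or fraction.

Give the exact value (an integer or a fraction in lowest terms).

Compute t_(k+1)/t_k: get (k + 3)/(k + 6).
A = k + 3, B = k + 6, C = 1.
Key eq: (k + 3)·f(k+1) = (k + 5)·f(k) + (1).
deg f ≤ 2 (via 1,1,0).
A polynomial solution: f(k) = k*(k + 7)/24.
R(k) = B(k−1)·f(k)/C(k) = k*(k + 5)*(k + 7)/24; s_k = R·t_k = k*(-k - 7)/(3*(k + 3)*(k + 4)).
Check: Δs_k = -8/(k**3 + 12*k**2 + 47*k + 60). ✓
Σ_(k=2)^(10) t_k = s_(11) − s_(2) = -11/35 − (-1/5) = -4/35.

Σ = -4/35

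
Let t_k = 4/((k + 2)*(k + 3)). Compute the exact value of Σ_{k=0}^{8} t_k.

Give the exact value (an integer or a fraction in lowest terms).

Σ = 18/11

The ratio is (k + 2)/(k + 4).
Factor: A=k + 2; B=k + 4; C=1.
Set up (k + 2)·f(k+1) − (k + 3)·f(k) − (1) = 0.
d = 1 from the (1,1,0) case.
Solve for f: f(k) = k/2 (degree 1 ≤ 1).
Certificate R = B(k−1)f/C = k*(k + 3)/2 gives s_k = 2*k/(k + 2).
s_(k+1) − s_k = 4/(k**2 + 5*k + 6) = t_k.
Telescoping: Σ = s_(9) − s_(0) = 18/11 − (0) = 18/11.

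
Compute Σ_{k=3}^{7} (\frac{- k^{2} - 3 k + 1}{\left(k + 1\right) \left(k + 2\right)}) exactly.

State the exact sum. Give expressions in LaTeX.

r(k) = (k + 1)*(3*k + (k + 1)**2 + 2)/((k + 3)*(k**2 + 3*k - 1)) after simplifying.
Gosper form: A/B · C(k+1)/C(k) with A=k + 1, B=k + 3, C=k**2 + 3*k - 1.
Need (k + 1)·f(k+1) − (k + 2)·f(k) = k**2 + 3*k - 1.
deg f ≤ 2 (via 1,1,2).
Solving with deg f ≤ 2: f(k) = k*(k - 2).
So s_k = (B(k−1)f/C)·t_k = (k*(k - 2)*(k + 2)/(k**2 + 3*k - 1))·t_k = k*(2 - k)/(k + 1).
Δs = (-k**2 - 3*k + 1)/(k**2 + 3*k + 2), as required.
Σ_(k=3)^(7) t_k = s_(8) − s_(3) = -16/3 − (-3/4) = -55/12.

Σ = -55/12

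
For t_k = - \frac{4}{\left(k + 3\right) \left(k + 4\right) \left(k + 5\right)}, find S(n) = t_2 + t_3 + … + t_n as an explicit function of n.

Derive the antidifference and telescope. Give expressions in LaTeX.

S(n) = \frac{- n^{2} - 9 n + 10}{15 \left(n^{2} + 9 n + 20\right)}

The ratio is (k + 3)/(k + 6).
Normal form (A,B,C) = (k + 3, k + 6, 1).
Solve (k + 3)·f(k+1) − (k + 5)·f(k) = 1.
d = 2 from the (1,1,0) case.
Solving with deg f ≤ 2: f(k) = k*(k + 7)/24.
Certificate R = B(k−1)f/C = k*(k + 5)*(k + 7)/24 gives s_k = k*(-k - 7)/(6*(k + 3)*(k + 4)).
s_(k+1) − s_k = -4/(k**3 + 12*k**2 + 47*k + 60) = t_k.
Σ_(k=2)^n t_k = s_(n+1) − s_(2) = ((-n**2 - 9*n - 8)/(6*(n**2 + 9*n + 20))) − (-1/10), i.e. (-n**2 - 9*n + 10)/(15*(n**2 + 9*n + 20)).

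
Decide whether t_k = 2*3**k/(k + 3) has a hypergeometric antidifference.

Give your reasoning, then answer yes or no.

Step 1: r(k) = 3*(k + 3)/(k + 4).
Take A(k)=3*k + 9, B(k)=k + 4, C(k)=1.
Need (3*k + 9)·f(k+1) − (k + 3)·f(k) = 1.
From deg A=1, deg B=1, deg C=0: d=-1.
deg f ≤ -1 is impossible — no certificate.

No; the degree bound rules out any f.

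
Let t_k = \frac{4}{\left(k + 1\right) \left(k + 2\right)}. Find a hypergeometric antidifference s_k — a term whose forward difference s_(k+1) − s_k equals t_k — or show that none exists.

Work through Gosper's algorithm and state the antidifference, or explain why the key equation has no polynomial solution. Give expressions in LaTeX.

s_k = \frac{4 k}{k + 1}

r(k) = (k + 1)/(k + 3) after simplifying.
Take A(k)=k + 1, B(k)=k + 3, C(k)=1.
f must satisfy (k + 1)·f(k+1) − (k + 2)·f(k) = 1.
Bound: deg f ≤ 1.
Match coefficients ⇒ f(k) = k.
So s_k = (B(k−1)f/C)·t_k = (k*(k + 2))·t_k = 4*k/(k + 1).
Verify: 4/(k**2 + 3*k + 2) matches t_k.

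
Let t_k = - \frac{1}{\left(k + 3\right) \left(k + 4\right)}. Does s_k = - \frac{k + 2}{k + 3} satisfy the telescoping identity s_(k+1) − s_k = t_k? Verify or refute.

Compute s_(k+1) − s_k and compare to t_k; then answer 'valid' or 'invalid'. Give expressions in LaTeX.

Valid — Δs_k = t_k.

s_(k+1) = (-k - 3)/(k + 4)
s_(k+1) − s_k = -1/(k**2 + 7*k + 12)
(s_(k+1) − s_k) − t_k = 0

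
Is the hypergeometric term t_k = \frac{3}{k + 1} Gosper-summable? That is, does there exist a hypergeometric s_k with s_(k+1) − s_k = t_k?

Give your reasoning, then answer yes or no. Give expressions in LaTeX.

t_(k+1)/t_k = (k + 1)/(k + 2).
So A=k + 1 and B=k + 2, with C=1.
f must satisfy (k + 1)·f(k+1) − (k + 1)·f(k) = 1.
From deg A=1, deg B=1, deg C=0: d=0.
Generic f = c0 gives residual -1; -1 = 0 cannot hold, so t_k is not Gosper-summable.

No. Not Gosper-summable.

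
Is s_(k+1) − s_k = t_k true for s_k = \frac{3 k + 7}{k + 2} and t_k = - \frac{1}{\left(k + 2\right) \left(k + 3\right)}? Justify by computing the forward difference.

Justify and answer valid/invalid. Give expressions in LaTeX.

s_(k+1) = (3*k + 10)/(k + 3)
s_(k+1) − s_k = -1/(k**2 + 5*k + 6)
(s_(k+1) − s_k) − t_k = 0

valid; difference matches t_k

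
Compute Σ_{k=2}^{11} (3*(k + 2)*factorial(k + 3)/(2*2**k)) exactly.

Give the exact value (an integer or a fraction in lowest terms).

Σ = 1915538445/2

t_(k+1)/t_k = (k + 3)*(k + 4)/(2*(k + 2)).
Gosper form: A/B · C(k+1)/C(k) with A=k/2 + 2, B=1, C=k + 2.
Need (k/2 + 2)·f(k+1) − (1)·f(k) = k + 2.
Bound: deg f ≤ 0.
Match coefficients ⇒ f(k) = 2.
Certificate R = B(k−1)f/C = 2/(k + 2) gives s_k = 3*factorial(k + 3)/2**k.
Check: Δs_k = 3*(k + 2)*factorial(k + 3)/(2*2**k). ✓
Telescoping: Σ = s_(12) − s_(2) = 1915538625/2 − (90) = 1915538445/2.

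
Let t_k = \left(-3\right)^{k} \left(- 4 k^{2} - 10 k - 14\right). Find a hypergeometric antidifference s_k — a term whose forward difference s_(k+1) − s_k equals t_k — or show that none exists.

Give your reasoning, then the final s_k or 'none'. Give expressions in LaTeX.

Step 1: r(k) = 3*(-2*k**2 - 9*k - 14)/(2*k**2 + 5*k + 7).
So A=-3 and B=1, with C=k**2 + 5*k/2 + 7/2.
Need (-3)·f(k+1) − (1)·f(k) = k**2 + 5*k/2 + 7/2.
deg f ≤ 2 (via 0,0,2).
Solving with deg f ≤ 2: f(k) = -(k**2 + k + 2)/4.
Get s_k = R·t_k = (-3)**k*(k**2 + k + 2) with R(k) = B(k−1)f(k)/C(k) = -(k**2 + k + 2)/(2*(2*k**2 + 5*k + 7)).
Verify: (-3)**k*(-4*k**2 - 10*k - 14) matches t_k.

s_k = \left(-3\right)^{k} \left(k^{2} + k + 2\right)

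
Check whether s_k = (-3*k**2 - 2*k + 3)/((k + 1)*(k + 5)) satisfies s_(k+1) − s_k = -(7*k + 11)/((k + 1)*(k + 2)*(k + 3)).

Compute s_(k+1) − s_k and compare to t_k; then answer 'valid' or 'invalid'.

s_(k+1) = (-2*k - 3*(k + 1)**2 + 1)/((k + 2)*(k + 6))
s_(k+1) − s_k = 2*(-8*k**2 - 26*k - 23)/(k**4 + 14*k**3 + 65*k**2 + 112*k + 60)
(s_(k+1) − s_k) − t_k = 3*(-3*k**3 - 4*k**2 + 43*k + 64)/(k**5 + 17*k**4 + 107*k**3 + 307*k**2 + 396*k + 180)

Invalid: residual 3*(-3*k**3 - 4*k**2 + 43*k + 64)/(k**5 + 17*k**4 + 107*k**3 + 307*k**2 + 396*k + 180) ≠ 0.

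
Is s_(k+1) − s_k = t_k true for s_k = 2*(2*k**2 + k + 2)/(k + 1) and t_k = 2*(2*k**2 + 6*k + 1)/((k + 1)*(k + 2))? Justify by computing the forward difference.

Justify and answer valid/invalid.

Valid — Δs_k = t_k.

s_(k+1) = 2*(2*k**2 + 5*k + 5)/(k + 2)
s_(k+1) − s_k = 2*(2*k**2 + 6*k + 1)/(k**2 + 3*k + 2)
(s_(k+1) − s_k) − t_k = 0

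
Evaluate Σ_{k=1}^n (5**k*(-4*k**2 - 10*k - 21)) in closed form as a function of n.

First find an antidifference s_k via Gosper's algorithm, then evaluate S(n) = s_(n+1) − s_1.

Compute t_(k+1)/t_k: get 5*(4*k**2 + 18*k + 35)/(4*k**2 + 10*k + 21).
A = 5, B = 1, C = k**2 + 5*k/2 + 21/4.
Key eq: (5)·f(k+1) = (1)·f(k) + (k**2 + 5*k/2 + 21/4).
d = 2 from the (0,0,2) case.
Solving with deg f ≤ 2: f(k) = (k**2 + 4)/4.
R(k) = B(k−1)·f(k)/C(k) = (k**2 + 4)/(4*k**2 + 10*k + 21); s_k = R·t_k = 5**k*(-k**2 - 4).
Δs = 5**k*(k**2 - 5*(k + 1)**2 - 16), as required.
Evaluate: s_(n+1) = 5**(n + 1)*(-n**2 - 2*n - 5); subtract s_(1) = -25 ⇒ S(n) = -5*5**n*n**2 - 10*5**n*n - 25*5**n + 25.

S(n) = -5*5**n*n**2 - 10*5**n*n - 25*5**n + 25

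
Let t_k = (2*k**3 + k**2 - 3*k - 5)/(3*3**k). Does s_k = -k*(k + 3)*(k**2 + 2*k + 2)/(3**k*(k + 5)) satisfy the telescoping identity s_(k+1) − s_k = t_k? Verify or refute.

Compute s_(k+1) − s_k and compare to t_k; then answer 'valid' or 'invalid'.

s_(k+1) = -(k + 1)*(k + 4)*(2*k + (k + 1)**2 + 4)/(3*3**k*(k + 6))
s_(k+1) − s_k = (2*k**5 + 19*k**4 + 40*k**3 - 24*k**2 - 117*k - 100)/(3*3**k*(k**2 + 11*k + 30))
(s_(k+1) − s_k) − t_k = 2*(-2*k**4 - 14*k**3 - 8*k**2 + 14*k + 25)/(3*3**k*(k**2 + 11*k + 30))

Invalid: residual 2*(-2*k**4 - 14*k**3 - 8*k**2 + 14*k + 25)/(3*3**k*(k**2 + 11*k + 30)) ≠ 0.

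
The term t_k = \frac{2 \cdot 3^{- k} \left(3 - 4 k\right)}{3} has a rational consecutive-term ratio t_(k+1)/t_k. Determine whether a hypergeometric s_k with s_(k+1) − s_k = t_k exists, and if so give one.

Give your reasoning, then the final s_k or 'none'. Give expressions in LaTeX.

The ratio is (4*k + 1)/(3*(4*k - 3)).
So A=1/3 and B=1, with C=k - 3/4.
Key eq: (1/3)·f(k+1) = (1)·f(k) + (k - 3/4).
From deg A=0, deg B=0, deg C=1: d=1.
Coefficient equations give f(k) = -3*(4*k - 1)/8.
Certificate R = B(k−1)f/C = -3*(4*k - 1)/(2*(4*k - 3)) gives s_k = (4*k - 1)/3**k.
s_(k+1) − s_k = 2*(3 - 4*k)/(3*3**k) = t_k.

s_k = 3^{- k} \left(4 k - 1\right)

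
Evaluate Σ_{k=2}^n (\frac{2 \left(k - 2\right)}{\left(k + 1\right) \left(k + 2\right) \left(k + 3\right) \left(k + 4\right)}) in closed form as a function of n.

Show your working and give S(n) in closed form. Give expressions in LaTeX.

S(n) = \frac{n^{3} + 9 n^{2} - 34 n + 24}{60 \left(n^{3} + 9 n^{2} + 26 n + 24\right)}

The ratio is (k - 1)*(k + 1)/((k - 2)*(k + 5)).
A = k + 1, B = k + 5, C = k - 2.
Need (k + 1)·f(k+1) − (k + 4)·f(k) = k - 2.
deg f ≤ 3 (via 1,1,1).
Solve for f: f(k) = -k*(k**2 + 6*k + 17)/12 (degree 3 ≤ 3).
Get s_k = R·t_k = k*(-k**2 - 6*k - 17)/(6*(k + 1)*(k + 2)*(k + 3)) with R(k) = B(k−1)f(k)/C(k) = -k*(k + 4)*(k**2 + 6*k + 17)/(12*(k - 2)).
s_(k+1) − s_k = 2*(k - 2)/(k**4 + 10*k**3 + 35*k**2 + 50*k + 24) = t_k.
s_(n+1) = (-n**3 - 9*n**2 - 32*n - 24)/(6*(n**3 + 9*n**2 + 26*n + 24)) and s_(2) = -11/60, so S(n) = (n**3 + 9*n**2 - 34*n + 24)/(60*(n**3 + 9*n**2 + 26*n + 24)).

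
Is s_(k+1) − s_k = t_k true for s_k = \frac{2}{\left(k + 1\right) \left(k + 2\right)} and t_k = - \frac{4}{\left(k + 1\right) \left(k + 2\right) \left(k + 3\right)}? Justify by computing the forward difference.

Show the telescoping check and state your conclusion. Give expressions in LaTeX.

s_(k+1) = 2/((k + 2)*(k + 3))
s_(k+1) − s_k = -4/(k**3 + 6*k**2 + 11*k + 6)
(s_(k+1) − s_k) − t_k = 0

valid; difference matches t_k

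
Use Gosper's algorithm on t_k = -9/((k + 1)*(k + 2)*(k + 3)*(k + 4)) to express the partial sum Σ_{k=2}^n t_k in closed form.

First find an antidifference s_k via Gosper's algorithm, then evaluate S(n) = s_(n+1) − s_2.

S(n) = (-n**3 - 9*n**2 - 26*n + 36)/(20*(n**3 + 9*n**2 + 26*n + 24))

The ratio is (k + 1)/(k + 5).
So A=k + 1 and B=k + 5, with C=1.
f must satisfy (k + 1)·f(k+1) − (k + 4)·f(k) = 1.
From deg A=1, deg B=1, deg C=0: d=3.
Solve for f: f(k) = k*(k**2 + 6*k + 11)/18 (degree 3 ≤ 3).
Certificate R = B(k−1)f/C = k*(k + 4)*(k**2 + 6*k + 11)/18 gives s_k = k*(-k**2 - 6*k - 11)/(2*(k + 1)*(k + 2)*(k + 3)).
s_(k+1) − s_k = -9/(k**4 + 10*k**3 + 35*k**2 + 50*k + 24) = t_k.
Telescope: S(n) = s_(n+1) − s_(2) = (-n**3 - 9*n**2 - 26*n - 18)/(2*(n**3 + 9*n**2 + 26*n + 24)) − (-9/20) = (-n**3 - 9*n**2 - 26*n + 36)/(20*(n**3 + 9*n**2 + 26*n + 24)).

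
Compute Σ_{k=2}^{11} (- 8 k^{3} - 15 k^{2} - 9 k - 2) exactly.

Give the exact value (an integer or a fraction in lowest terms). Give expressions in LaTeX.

r(k) = (8*k**3 + 39*k**2 + 63*k + 34)/(8*k**3 + 15*k**2 + 9*k + 2) after simplifying.
Normal form (A,B,C) = (1, 1, k**3 + 15*k**2/8 + 9*k/8 + 1/4).
Solve (1)·f(k+1) − (1)·f(k) = k**3 + 15*k**2/8 + 9*k/8 + 1/4.
d = 4 from the (0,0,3) case.
A polynomial solution: f(k) = k**2*(k + 1)*(2*k - 1)/8.
Get s_k = R·t_k = k**2*(-2*k**2 - k + 1) with R(k) = B(k−1)f(k)/C(k) = k**2*(2*k - 1)/(8*k**2 + 7*k + 2).
s_(k+1) − s_k = -8*k**3 - 15*k**2 - 9*k - 2 = t_k.
Evaluate s at k=12 and k=2: -43056 and -36; difference -43020.

Σ = -43020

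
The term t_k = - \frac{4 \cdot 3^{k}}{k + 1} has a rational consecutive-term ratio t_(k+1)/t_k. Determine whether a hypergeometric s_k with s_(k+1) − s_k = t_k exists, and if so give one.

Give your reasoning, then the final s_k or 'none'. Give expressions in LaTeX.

none — t_k is not Gosper-summable

Step 1: r(k) = 3*(k + 1)/(k + 2).
Factor: A=3*k + 3; B=k + 2; C=1.
f must satisfy (3*k + 3)·f(k+1) − (k + 1)·f(k) = 1.
Bound: deg f ≤ -1.
deg f ≤ -1 is impossible — no certificate.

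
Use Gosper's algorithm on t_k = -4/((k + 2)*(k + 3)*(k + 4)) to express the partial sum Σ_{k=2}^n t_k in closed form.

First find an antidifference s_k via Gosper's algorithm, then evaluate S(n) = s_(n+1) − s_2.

Compute t_(k+1)/t_k: get (k + 2)/(k + 5).
A = k + 2, B = k + 5, C = 1.
Solve (k + 2)·f(k+1) − (k + 4)·f(k) = 1.
deg f ≤ 2 (via 1,1,0).
A polynomial solution: f(k) = k*(k + 5)/12.
Then R = B(k−1)f/C = k*(k + 4)*(k + 5)/12, so s_k = R(k)·t_k = k*(-k - 5)/(3*(k + 2)*(k + 3)).
Check: Δs_k = -4/(k**3 + 9*k**2 + 26*k + 24). ✓
Evaluate: s_(n+1) = (-n**2 - 7*n - 6)/(3*(n**2 + 7*n + 12)); subtract s_(2) = -7/30 ⇒ S(n) = (-n**2 - 7*n + 8)/(10*(n**2 + 7*n + 12)).

S(n) = (-n**2 - 7*n + 8)/(10*(n**2 + 7*n + 12))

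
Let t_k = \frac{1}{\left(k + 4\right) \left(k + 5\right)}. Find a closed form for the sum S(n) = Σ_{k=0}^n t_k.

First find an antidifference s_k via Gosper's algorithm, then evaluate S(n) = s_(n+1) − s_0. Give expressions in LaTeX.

Compute t_(k+1)/t_k: get (k + 4)/(k + 6).
A = k + 4, B = k + 6, C = 1.
Need (k + 4)·f(k+1) − (k + 5)·f(k) = 1.
Bound: deg f ≤ 1.
Coefficient equations give f(k) = k/4.
Certificate R = B(k−1)f/C = k*(k + 5)/4 gives s_k = k/(4*(k + 4)).
s_(k+1) − s_k = 1/(k**2 + 9*k + 20) = t_k.
Telescope: S(n) = s_(n+1) − s_(0) = (n + 1)/(4*(n + 5)) − (0) = (n + 1)/(4*(n + 5)).

S(n) = \frac{n + 1}{4 \left(n + 5\right)}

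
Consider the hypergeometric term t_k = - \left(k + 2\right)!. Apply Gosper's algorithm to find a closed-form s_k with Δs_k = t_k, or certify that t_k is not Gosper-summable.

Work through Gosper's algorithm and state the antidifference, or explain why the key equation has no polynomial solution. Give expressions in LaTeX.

none (Gosper's algorithm certifies no s_k)

Step 1: r(k) = k + 3.
So A=k + 3 and B=1, with C=1.
Need (k + 3)·f(k+1) − (1)·f(k) = 1.
d = -1 from the (1,0,0) case.
d = -1 < 0 ⇒ no nonzero polynomial f; not summable.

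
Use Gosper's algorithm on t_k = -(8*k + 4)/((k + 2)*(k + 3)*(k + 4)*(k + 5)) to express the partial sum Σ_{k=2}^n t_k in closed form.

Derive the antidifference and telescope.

S(n) = (-n**3 - 12*n**2 - 7*n + 20)/(10*(n**3 + 12*n**2 + 47*n + 60))

t_(k+1)/t_k = (k + 2)*(2*k + 3)/((k + 6)*(2*k + 1)).
A = k + 2, B = k + 6, C = k + 1/2.
Solve (k + 2)·f(k+1) − (k + 5)·f(k) = k + 1/2.
From deg A=1, deg B=1, deg C=1: d=3.
Solve for f: f(k) = k*(k**2 + 9*k + 2)/48 (degree 3 ≤ 3).
Certificate R = B(k−1)f/C = k*(k + 5)*(k**2 + 9*k + 2)/(24*(2*k + 1)) gives s_k = -k*(k**2 + 9*k + 2)/(6*(k + 2)*(k + 3)*(k + 4)).
s_(k+1) − s_k = 4*(-2*k - 1)/(k**4 + 14*k**3 + 71*k**2 + 154*k + 120) = t_k.
Telescope: S(n) = s_(n+1) − s_(2) = (-n**3 - 12*n**2 - 23*n - 12)/(6*(n**3 + 12*n**2 + 47*n + 60)) − (-1/15) = (-n**3 - 12*n**2 - 7*n + 20)/(10*(n**3 + 12*n**2 + 47*n + 60)).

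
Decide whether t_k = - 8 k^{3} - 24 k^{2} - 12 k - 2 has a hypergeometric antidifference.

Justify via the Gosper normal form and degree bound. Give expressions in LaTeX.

Yes. s_k = 2 k^{2} \left(- k^{2} - 2 k + 2\right).

Compute t_(k+1)/t_k: get (4*k**3 + 24*k**2 + 42*k + 23)/(4*k**3 + 12*k**2 + 6*k + 1).
Gosper form: A/B · C(k+1)/C(k) with A=1, B=1, C=k**3 + 3*k**2 + 3*k/2 + 1/4.
f must satisfy (1)·f(k+1) − (1)·f(k) = k**3 + 3*k**2 + 3*k/2 + 1/4.
deg f ≤ 4 (via 0,0,3).
Solving with deg f ≤ 4: f(k) = k**2*(k**2 + 2*k - 2)/4.
Certificate R = B(k−1)f/C = k**2*(k**2 + 2*k - 2)/(4*k**3 + 12*k**2 + 6*k + 1) gives s_k = 2*k**2*(-k**2 - 2*k + 2).
Check: Δs_k = -8*k**3 - 24*k**2 - 12*k - 2. ✓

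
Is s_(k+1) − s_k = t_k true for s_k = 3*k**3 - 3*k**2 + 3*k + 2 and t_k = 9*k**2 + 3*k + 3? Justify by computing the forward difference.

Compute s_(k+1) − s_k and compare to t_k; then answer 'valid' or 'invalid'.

valid (s_(k+1) − s_k reduces to t_k)

s_(k+1) = 3*k**3 + 6*k**2 + 6*k + 5
s_(k+1) − s_k = 9*k**2 + 3*k + 3
(s_(k+1) − s_k) − t_k = 0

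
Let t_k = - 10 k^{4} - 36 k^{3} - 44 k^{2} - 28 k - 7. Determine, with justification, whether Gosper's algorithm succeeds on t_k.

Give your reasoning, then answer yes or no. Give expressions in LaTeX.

t_(k+1)/t_k = (10*k**4 + 76*k**3 + 212*k**2 + 264*k + 125)/(10*k**4 + 36*k**3 + 44*k**2 + 28*k + 7).
Gosper form: A/B · C(k+1)/C(k) with A=1, B=1, C=k**4 + 18*k**3/5 + 22*k**2/5 + 14*k/5 + 7/10.
Set up (1)·f(k+1) − (1)·f(k) − (k**4 + 18*k**3/5 + 22*k**2/5 + 14*k/5 + 7/10) = 0.
d = 5 from the (0,0,4) case.
Solving with deg f ≤ 5: f(k) = k**2*(2*k**3 + 4*k**2 + 1)/10.
Certificate R = B(k−1)f/C = k**2*(2*k**3 + 4*k**2 + 1)/(10*k**4 + 36*k**3 + 44*k**2 + 28*k + 7) gives s_k = -2*k**5 - 4*k**4 - k**2.
s_(k+1) − s_k = -10*k**4 - 36*k**3 - 44*k**2 - 28*k - 7 = t_k.

Yes. s_k = - 2 k^{5} - 4 k^{4} - k^{2}.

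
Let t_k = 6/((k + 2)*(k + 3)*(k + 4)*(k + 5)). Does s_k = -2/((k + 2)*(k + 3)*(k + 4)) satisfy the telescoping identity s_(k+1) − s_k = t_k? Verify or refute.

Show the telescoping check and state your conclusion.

s_(k+1) = -2/((k + 3)*(k + 4)*(k + 5))
s_(k+1) − s_k = 6/((k + 2)*(k + 3)*(k + 4)*(k + 5))
(s_(k+1) − s_k) − t_k = 0

valid (s_(k+1) − s_k reduces to t_k)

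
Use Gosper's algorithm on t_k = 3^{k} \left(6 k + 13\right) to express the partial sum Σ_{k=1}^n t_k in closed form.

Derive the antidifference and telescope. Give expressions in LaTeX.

The ratio is 3*(6*k + 19)/(6*k + 13).
A = 3, B = 1, C = k + 13/6.
f must satisfy (3)·f(k+1) − (1)·f(k) = k + 13/6.
deg f ≤ 1 (via 0,0,1).
Match coefficients ⇒ f(k) = (3*k + 2)/6.
Get s_k = R·t_k = 3**k*(3*k + 2) with R(k) = B(k−1)f(k)/C(k) = (3*k + 2)/(6*k + 13).
Verify: 3**k*(6*k + 13) matches t_k.
Evaluate: s_(n+1) = 3**(n + 1)*(3*n + 5); subtract s_(1) = 15 ⇒ S(n) = 9*3**n*n + 15*3**n - 15.

S(n) = 9 \cdot 3^{n} n + 15 \cdot 3^{n} - 15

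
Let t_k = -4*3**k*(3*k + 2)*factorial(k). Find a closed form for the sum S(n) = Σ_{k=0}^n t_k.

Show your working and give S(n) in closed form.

t_(k+1)/t_k = 3*(k + 1)*(3*k + 5)/(3*k + 2).
Take A(k)=3*k + 3, B(k)=1, C(k)=k + 2/3.
f must satisfy (3*k + 3)·f(k+1) − (1)·f(k) = k + 2/3.
Degrees (1,0,1) ⇒ d ≤ 0.
Solve for f: f(k) = 1/3 (degree 0 ≤ 0).
Get s_k = R·t_k = -4*3**k*factorial(k) with R(k) = B(k−1)f(k)/C(k) = 1/(3*k + 2).
Check: Δs_k = -4*3**k*(3*k + 2)*factorial(k). ✓
Telescope: S(n) = s_(n+1) − s_(0) = -12*3**n*factorial(n + 1) − (-4) = -12*3**n*factorial(n + 1) + 4.

S(n) = -12*3**n*factorial(n + 1) + 4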